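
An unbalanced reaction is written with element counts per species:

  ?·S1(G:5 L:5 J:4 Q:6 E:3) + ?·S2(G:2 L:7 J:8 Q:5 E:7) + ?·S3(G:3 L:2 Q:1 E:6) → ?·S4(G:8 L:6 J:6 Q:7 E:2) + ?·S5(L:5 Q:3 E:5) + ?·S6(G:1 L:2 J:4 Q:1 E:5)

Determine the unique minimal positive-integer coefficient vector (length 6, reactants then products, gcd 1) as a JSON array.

Coefficients: [1, 4, 3, 2, 3, 6]

G: 1·5+4·2+3·3 = 22 | 2·8+3·0+6·1 = 22
L: 1·5+4·7+3·2 = 39 | 2·6+3·5+6·2 = 39
J: 1·4+4·8+3·0 = 36 | 2·6+3·0+6·4 = 36
Q: 1·6+4·5+3·1 = 29 | 2·7+3·3+6·1 = 29
E: 1·3+4·7+3·6 = 49 | 2·2+3·5+6·5 = 49
gcd(1,4,3,2,3,6) = 1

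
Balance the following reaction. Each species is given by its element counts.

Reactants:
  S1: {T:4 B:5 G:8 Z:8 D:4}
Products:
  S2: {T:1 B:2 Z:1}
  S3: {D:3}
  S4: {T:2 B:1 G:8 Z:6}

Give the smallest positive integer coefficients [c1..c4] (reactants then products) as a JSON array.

T: 3·4 = 12 | 6·1+4·0+3·2 = 12
B: 3·5 = 15 | 6·2+4·0+3·1 = 15
G: 3·8 = 24 | 6·0+4·0+3·8 = 24
Z: 3·8 = 24 | 6·1+4·0+3·6 = 24
D: 3·4 = 12 | 6·0+4·3+3·0 = 12
gcd(3,6,4,3) = 1

Coefficients: [3, 6, 4, 3]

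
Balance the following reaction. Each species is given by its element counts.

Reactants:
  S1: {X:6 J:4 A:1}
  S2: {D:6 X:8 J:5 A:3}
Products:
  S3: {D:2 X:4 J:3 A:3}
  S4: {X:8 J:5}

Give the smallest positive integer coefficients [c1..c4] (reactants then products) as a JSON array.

D: 6·0+1·6 = 6 | 3·2+4·0 = 6
X: 6·6+1·8 = 44 | 3·4+4·8 = 44
J: 6·4+1·5 = 29 | 3·3+4·5 = 29
A: 6·1+1·3 = 9 | 3·3+4·0 = 9
gcd(6,1,3,4) = 1

Coefficients: [6, 1, 3, 4]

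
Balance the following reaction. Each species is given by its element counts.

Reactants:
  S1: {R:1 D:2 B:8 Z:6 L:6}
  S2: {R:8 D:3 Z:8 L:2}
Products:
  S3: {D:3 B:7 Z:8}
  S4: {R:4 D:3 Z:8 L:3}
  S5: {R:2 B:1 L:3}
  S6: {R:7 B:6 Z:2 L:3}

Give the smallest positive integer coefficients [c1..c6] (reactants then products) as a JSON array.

R: 3·1+3·8 = 27 | 2·0+3·4+4·2+1·7 = 27
D: 3·2+3·3 = 15 | 2·3+3·3+4·0+1·0 = 15
B: 3·8+3·0 = 24 | 2·7+3·0+4·1+1·6 = 24
Z: 3·6+3·8 = 42 | 2·8+3·8+4·0+1·2 = 42
L: 3·6+3·2 = 24 | 2·0+3·3+4·3+1·3 = 24
gcd(3,3,2,3,4,1) = 1

Coefficients: [3, 3, 2, 3, 4, 1]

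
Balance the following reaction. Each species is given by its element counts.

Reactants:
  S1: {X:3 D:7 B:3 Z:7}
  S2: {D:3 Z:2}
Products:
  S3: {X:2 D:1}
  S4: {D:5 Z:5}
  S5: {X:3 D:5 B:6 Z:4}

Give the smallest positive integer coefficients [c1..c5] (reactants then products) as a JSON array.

X: 4·3+5·0 = 12 | 3·2+6·0+2·3 = 12
D: 4·7+5·3 = 43 | 3·1+6·5+2·5 = 43
B: 4·3+5·0 = 12 | 3·0+6·0+2·6 = 12
Z: 4·7+5·2 = 38 | 3·0+6·5+2·4 = 38
gcd(4,5,3,6,2) = 1

Coefficients: [4, 5, 3, 6, 2]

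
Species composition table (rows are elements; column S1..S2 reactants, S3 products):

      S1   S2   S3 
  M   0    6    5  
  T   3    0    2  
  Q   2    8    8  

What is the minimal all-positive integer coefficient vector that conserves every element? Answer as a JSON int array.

M: 4·0+5·6 = 30 | 6·5 = 30
T: 4·3+5·0 = 12 | 6·2 = 12
Q: 4·2+5·8 = 48 | 6·8 = 48
gcd(4,5,6) = 1

Coefficients: [4, 5, 6]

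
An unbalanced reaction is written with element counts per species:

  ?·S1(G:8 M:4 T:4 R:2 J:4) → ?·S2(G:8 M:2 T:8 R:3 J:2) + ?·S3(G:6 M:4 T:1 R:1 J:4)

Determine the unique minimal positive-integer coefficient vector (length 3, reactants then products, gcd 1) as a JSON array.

G: 5·8 = 40 | 2·8+4·6 = 40
M: 5·4 = 20 | 2·2+4·4 = 20
T: 5·4 = 20 | 2·8+4·1 = 20
R: 5·2 = 10 | 2·3+4·1 = 10
J: 5·4 = 20 | 2·2+4·4 = 20
gcd(5,2,4) = 1

Coefficients: [5, 2, 4]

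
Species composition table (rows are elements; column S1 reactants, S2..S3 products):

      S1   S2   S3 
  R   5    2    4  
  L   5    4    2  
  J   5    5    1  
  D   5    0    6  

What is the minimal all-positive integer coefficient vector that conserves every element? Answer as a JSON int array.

Coefficients: [6, 5, 5]

R: 6·5 = 30 | 5·2+5·4 = 30
L: 6·5 = 30 | 5·4+5·2 = 30
J: 6·5 = 30 | 5·5+5·1 = 30
D: 6·5 = 30 | 5·0+5·6 = 30
gcd(6,5,5) = 1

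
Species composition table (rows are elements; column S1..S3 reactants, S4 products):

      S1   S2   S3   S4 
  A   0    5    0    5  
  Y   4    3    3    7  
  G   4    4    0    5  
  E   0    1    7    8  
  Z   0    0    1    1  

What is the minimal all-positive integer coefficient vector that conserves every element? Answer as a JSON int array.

Coefficients: [1, 4, 4, 4]

A: 1·0+4·5+4·0 = 20 | 4·5 = 20
Y: 1·4+4·3+4·3 = 28 | 4·7 = 28
G: 1·4+4·4+4·0 = 20 | 4·5 = 20
E: 1·0+4·1+4·7 = 32 | 4·8 = 32
Z: 1·0+4·0+4·1 = 4 | 4·1 = 4
gcd(1,4,4,4) = 1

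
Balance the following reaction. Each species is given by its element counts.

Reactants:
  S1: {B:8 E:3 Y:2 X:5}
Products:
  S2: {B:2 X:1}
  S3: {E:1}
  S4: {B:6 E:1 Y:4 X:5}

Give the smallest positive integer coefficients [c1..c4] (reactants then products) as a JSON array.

B: 2·8 = 16 | 5·2+5·0+1·6 = 16
E: 2·3 = 6 | 5·0+5·1+1·1 = 6
Y: 2·2 = 4 | 5·0+5·0+1·4 = 4
X: 2·5 = 10 | 5·1+5·0+1·5 = 10
gcd(2,5,5,1) = 1

Coefficients: [2, 5, 5, 1]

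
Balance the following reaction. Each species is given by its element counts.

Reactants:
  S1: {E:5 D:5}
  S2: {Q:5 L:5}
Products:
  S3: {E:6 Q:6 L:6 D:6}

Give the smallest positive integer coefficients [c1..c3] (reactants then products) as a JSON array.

Coefficients: [6, 6, 5]

E: 6·5+6·0 = 30 | 5·6 = 30
Q: 6·0+6·5 = 30 | 5·6 = 30
L: 6·0+6·5 = 30 | 5·6 = 30
D: 6·5+6·0 = 30 | 5·6 = 30
gcd(6,6,5) = 1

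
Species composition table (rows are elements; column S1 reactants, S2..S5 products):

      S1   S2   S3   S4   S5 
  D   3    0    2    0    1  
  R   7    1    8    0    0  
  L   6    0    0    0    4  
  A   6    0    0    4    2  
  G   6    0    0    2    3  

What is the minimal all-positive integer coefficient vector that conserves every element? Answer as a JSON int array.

D: 4·3 = 12 | 4·0+3·2+3·0+6·1 = 12
R: 4·7 = 28 | 4·1+3·8+3·0+6·0 = 28
L: 4·6 = 24 | 4·0+3·0+3·0+6·4 = 24
A: 4·6 = 24 | 4·0+3·0+3·4+6·2 = 24
G: 4·6 = 24 | 4·0+3·0+3·2+6·3 = 24
gcd(4,4,3,3,6) = 1

Coefficients: [4, 4, 3, 3, 6]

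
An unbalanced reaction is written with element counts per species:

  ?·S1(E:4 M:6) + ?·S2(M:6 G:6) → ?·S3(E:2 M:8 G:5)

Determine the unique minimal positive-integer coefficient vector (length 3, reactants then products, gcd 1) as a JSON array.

Coefficients: [3, 5, 6]

E: 3·4+5·0 = 12 | 6·2 = 12
M: 3·6+5·6 = 48 | 6·8 = 48
G: 3·0+5·6 = 30 | 6·5 = 30
gcd(3,5,6) = 1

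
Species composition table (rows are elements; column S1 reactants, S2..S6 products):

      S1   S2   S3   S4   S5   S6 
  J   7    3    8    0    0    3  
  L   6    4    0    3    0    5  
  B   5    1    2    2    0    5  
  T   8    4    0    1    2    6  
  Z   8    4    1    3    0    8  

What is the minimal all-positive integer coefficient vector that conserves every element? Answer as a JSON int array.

J: 4·7 = 28 | 2·3+2·8+2·0+5·0+2·3 = 28
L: 4·6 = 24 | 2·4+2·0+2·3+5·0+2·5 = 24
B: 4·5 = 20 | 2·1+2·2+2·2+5·0+2·5 = 20
T: 4·8 = 32 | 2·4+2·0+2·1+5·2+2·6 = 32
Z: 4·8 = 32 | 2·4+2·1+2·3+5·0+2·8 = 32
gcd(4,2,2,2,5,2) = 1

Coefficients: [4, 2, 2, 2, 5, 2]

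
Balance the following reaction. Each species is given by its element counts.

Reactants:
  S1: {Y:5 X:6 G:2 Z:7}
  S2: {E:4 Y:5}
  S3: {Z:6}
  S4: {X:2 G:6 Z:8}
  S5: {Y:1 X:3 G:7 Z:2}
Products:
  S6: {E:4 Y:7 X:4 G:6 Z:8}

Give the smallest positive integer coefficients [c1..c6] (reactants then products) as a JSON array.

E: 2·0+6·4+1·0+3·0+2·0 = 24 | 6·4 = 24
Y: 2·5+6·5+1·0+3·0+2·1 = 42 | 6·7 = 42
X: 2·6+6·0+1·0+3·2+2·3 = 24 | 6·4 = 24
G: 2·2+6·0+1·0+3·6+2·7 = 36 | 6·6 = 36
Z: 2·7+6·0+1·6+3·8+2·2 = 48 | 6·8 = 48
gcd(2,6,1,3,2,6) = 1

Coefficients: [2, 6, 1, 3, 2, 6]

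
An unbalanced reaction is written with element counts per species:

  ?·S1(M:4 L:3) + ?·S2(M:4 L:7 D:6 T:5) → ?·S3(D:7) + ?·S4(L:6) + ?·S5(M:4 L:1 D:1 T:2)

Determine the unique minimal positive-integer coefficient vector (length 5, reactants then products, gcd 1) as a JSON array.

M: 3·4+2·4 = 20 | 1·0+3·0+5·4 = 20
L: 3·3+2·7 = 23 | 1·0+3·6+5·1 = 23
D: 3·0+2·6 = 12 | 1·7+3·0+5·1 = 12
T: 3·0+2·5 = 10 | 1·0+3·0+5·2 = 10
gcd(3,2,1,3,5) = 1

Coefficients: [3, 2, 1, 3, 5]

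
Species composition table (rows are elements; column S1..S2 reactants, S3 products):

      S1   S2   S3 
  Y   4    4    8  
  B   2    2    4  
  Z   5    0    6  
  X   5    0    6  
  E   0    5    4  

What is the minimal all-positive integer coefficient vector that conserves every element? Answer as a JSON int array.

Y: 6·4+4·4 = 40 | 5·8 = 40
B: 6·2+4·2 = 20 | 5·4 = 20
Z: 6·5+4·0 = 30 | 5·6 = 30
X: 6·5+4·0 = 30 | 5·6 = 30
E: 6·0+4·5 = 20 | 5·4 = 20
gcd(6,4,5) = 1

Coefficients: [6, 4, 5]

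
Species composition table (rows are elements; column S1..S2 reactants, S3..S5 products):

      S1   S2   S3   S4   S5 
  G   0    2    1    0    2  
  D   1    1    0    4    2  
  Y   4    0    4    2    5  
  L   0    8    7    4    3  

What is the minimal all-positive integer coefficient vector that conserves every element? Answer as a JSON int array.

Coefficients: [5, 3, 2, 1, 2]

G: 5·0+3·2 = 6 | 2·1+1·0+2·2 = 6
D: 5·1+3·1 = 8 | 2·0+1·4+2·2 = 8
Y: 5·4+3·0 = 20 | 2·4+1·2+2·5 = 20
L: 5·0+3·8 = 24 | 2·7+1·4+2·3 = 24
gcd(5,3,2,1,2) = 1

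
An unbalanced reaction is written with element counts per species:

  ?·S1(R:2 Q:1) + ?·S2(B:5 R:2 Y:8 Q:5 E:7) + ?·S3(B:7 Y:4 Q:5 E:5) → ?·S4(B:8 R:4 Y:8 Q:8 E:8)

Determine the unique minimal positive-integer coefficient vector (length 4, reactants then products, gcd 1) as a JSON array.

Coefficients: [4, 2, 2, 3]

B: 4·0+2·5+2·7 = 24 | 3·8 = 24
R: 4·2+2·2+2·0 = 12 | 3·4 = 12
Y: 4·0+2·8+2·4 = 24 | 3·8 = 24
Q: 4·1+2·5+2·5 = 24 | 3·8 = 24
E: 4·0+2·7+2·5 = 24 | 3·8 = 24
gcd(4,2,2,3) = 1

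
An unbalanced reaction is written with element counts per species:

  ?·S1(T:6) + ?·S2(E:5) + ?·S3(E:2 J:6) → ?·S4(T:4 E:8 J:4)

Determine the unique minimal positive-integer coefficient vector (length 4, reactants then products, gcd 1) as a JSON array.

Coefficients: [2, 4, 2, 3]

T: 2·6+4·0+2·0 = 12 | 3·4 = 12
E: 2·0+4·5+2·2 = 24 | 3·8 = 24
J: 2·0+4·0+2·6 = 12 | 3·4 = 12
gcd(2,4,2,3) = 1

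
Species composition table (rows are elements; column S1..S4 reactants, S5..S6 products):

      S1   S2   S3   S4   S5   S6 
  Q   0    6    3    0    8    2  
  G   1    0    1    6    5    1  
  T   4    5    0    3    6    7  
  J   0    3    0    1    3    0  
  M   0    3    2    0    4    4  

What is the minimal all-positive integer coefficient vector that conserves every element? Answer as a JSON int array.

Coefficients: [2, 4, 6, 3, 5, 1]

Q: 2·0+4·6+6·3+3·0 = 42 | 5·8+1·2 = 42
G: 2·1+4·0+6·1+3·6 = 26 | 5·5+1·1 = 26
T: 2·4+4·5+6·0+3·3 = 37 | 5·6+1·7 = 37
J: 2·0+4·3+6·0+3·1 = 15 | 5·3+1·0 = 15
M: 2·0+4·3+6·2+3·0 = 24 | 5·4+1·4 = 24
gcd(2,4,6,3,5,1) = 1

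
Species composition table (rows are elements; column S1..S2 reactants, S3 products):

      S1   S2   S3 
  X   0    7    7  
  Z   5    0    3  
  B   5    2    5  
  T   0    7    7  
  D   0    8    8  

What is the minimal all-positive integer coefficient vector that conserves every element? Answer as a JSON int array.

X: 3·0+5·7 = 35 | 5·7 = 35
Z: 3·5+5·0 = 15 | 5·3 = 15
B: 3·5+5·2 = 25 | 5·5 = 25
T: 3·0+5·7 = 35 | 5·7 = 35
D: 3·0+5·8 = 40 | 5·8 = 40
gcd(3,5,5) = 1

Coefficients: [3, 5, 5]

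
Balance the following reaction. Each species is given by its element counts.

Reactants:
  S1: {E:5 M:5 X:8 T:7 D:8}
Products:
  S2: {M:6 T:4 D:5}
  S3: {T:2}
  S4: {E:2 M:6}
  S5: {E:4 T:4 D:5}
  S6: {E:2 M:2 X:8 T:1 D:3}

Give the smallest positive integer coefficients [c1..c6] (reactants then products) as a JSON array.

Coefficients: [6, 2, 6, 1, 4, 6]

E: 6·5 = 30 | 2·0+6·0+1·2+4·4+6·2 = 30
M: 6·5 = 30 | 2·6+6·0+1·6+4·0+6·2 = 30
X: 6·8 = 48 | 2·0+6·0+1·0+4·0+6·8 = 48
T: 6·7 = 42 | 2·4+6·2+1·0+4·4+6·1 = 42
D: 6·8 = 48 | 2·5+6·0+1·0+4·5+6·3 = 48
gcd(6,2,6,1,4,6) = 1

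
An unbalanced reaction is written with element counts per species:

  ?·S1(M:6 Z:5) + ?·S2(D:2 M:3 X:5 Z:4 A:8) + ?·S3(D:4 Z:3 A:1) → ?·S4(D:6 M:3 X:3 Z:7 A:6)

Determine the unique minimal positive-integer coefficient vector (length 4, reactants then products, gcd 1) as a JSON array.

D: 1·0+3·2+6·4 = 30 | 5·6 = 30
M: 1·6+3·3+6·0 = 15 | 5·3 = 15
X: 1·0+3·5+6·0 = 15 | 5·3 = 15
Z: 1·5+3·4+6·3 = 35 | 5·7 = 35
A: 1·0+3·8+6·1 = 30 | 5·6 = 30
gcd(1,3,6,5) = 1

Coefficients: [1, 3, 6, 5]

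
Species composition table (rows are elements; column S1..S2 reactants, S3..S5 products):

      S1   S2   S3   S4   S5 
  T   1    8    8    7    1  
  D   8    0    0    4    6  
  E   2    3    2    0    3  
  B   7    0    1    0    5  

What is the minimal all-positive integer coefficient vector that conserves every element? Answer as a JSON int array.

Coefficients: [5, 6, 5, 1, 6]

T: 5·1+6·8 = 53 | 5·8+1·7+6·1 = 53
D: 5·8+6·0 = 40 | 5·0+1·4+6·6 = 40
E: 5·2+6·3 = 28 | 5·2+1·0+6·3 = 28
B: 5·7+6·0 = 35 | 5·1+1·0+6·5 = 35
gcd(5,6,5,1,6) = 1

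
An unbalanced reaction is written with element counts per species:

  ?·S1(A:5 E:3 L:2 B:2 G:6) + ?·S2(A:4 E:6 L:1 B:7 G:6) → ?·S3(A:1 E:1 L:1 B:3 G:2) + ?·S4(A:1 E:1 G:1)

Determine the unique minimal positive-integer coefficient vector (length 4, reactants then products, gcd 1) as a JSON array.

Coefficients: [1, 1, 3, 6]

A: 1·5+1·4 = 9 | 3·1+6·1 = 9
E: 1·3+1·6 = 9 | 3·1+6·1 = 9
L: 1·2+1·1 = 3 | 3·1+6·0 = 3
B: 1·2+1·7 = 9 | 3·3+6·0 = 9
G: 1·6+1·6 = 12 | 3·2+6·1 = 12
gcd(1,1,3,6) = 1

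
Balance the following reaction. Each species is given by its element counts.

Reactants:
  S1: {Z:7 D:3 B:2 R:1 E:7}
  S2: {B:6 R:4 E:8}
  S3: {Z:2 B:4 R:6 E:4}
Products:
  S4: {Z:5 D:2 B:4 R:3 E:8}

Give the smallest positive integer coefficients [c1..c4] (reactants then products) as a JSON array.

Z: 4·7+2·0+1·2 = 30 | 6·5 = 30
D: 4·3+2·0+1·0 = 12 | 6·2 = 12
B: 4·2+2·6+1·4 = 24 | 6·4 = 24
R: 4·1+2·4+1·6 = 18 | 6·3 = 18
E: 4·7+2·8+1·4 = 48 | 6·8 = 48
gcd(4,2,1,6) = 1

Coefficients: [4, 2, 1, 6]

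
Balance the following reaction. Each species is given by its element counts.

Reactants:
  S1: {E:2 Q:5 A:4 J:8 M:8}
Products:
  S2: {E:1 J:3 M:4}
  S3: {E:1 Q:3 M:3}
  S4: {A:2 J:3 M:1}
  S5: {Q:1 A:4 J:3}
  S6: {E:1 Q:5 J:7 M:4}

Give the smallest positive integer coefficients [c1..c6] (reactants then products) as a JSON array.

E: 5·2 = 10 | 3·1+6·1+6·0+2·0+1·1 = 10
Q: 5·5 = 25 | 3·0+6·3+6·0+2·1+1·5 = 25
A: 5·4 = 20 | 3·0+6·0+6·2+2·4+1·0 = 20
J: 5·8 = 40 | 3·3+6·0+6·3+2·3+1·7 = 40
M: 5·8 = 40 | 3·4+6·3+6·1+2·0+1·4 = 40
gcd(5,3,6,6,2,1) = 1

Coefficients: [5, 3, 6, 6, 2, 1]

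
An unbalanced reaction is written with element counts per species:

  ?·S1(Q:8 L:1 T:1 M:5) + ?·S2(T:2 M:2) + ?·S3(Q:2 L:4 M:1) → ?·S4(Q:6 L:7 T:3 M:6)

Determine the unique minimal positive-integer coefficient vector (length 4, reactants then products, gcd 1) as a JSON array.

Coefficients: [1, 4, 5, 3]

Q: 1·8+4·0+5·2 = 18 | 3·6 = 18
L: 1·1+4·0+5·4 = 21 | 3·7 = 21
T: 1·1+4·2+5·0 = 9 | 3·3 = 9
M: 1·5+4·2+5·1 = 18 | 3·6 = 18
gcd(1,4,5,3) = 1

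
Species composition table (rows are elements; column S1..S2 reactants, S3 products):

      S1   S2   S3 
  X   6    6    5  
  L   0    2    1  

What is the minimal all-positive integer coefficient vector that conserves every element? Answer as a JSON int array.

Coefficients: [2, 3, 6]

X: 2·6+3·6 = 30 | 6·5 = 30
L: 2·0+3·2 = 6 | 6·1 = 6
gcd(2,3,6) = 1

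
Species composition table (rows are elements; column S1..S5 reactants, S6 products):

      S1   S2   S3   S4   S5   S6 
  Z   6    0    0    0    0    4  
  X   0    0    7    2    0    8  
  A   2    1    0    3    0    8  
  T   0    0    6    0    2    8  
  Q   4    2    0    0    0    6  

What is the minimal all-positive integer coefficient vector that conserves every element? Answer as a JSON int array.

Z: 2·6+5·0+2·0+5·0+6·0 = 12 | 3·4 = 12
X: 2·0+5·0+2·7+5·2+6·0 = 24 | 3·8 = 24
A: 2·2+5·1+2·0+5·3+6·0 = 24 | 3·8 = 24
T: 2·0+5·0+2·6+5·0+6·2 = 24 | 3·8 = 24
Q: 2·4+5·2+2·0+5·0+6·0 = 18 | 3·6 = 18
gcd(2,5,2,5,6,3) = 1

Coefficients: [2, 5, 2, 5, 6, 3]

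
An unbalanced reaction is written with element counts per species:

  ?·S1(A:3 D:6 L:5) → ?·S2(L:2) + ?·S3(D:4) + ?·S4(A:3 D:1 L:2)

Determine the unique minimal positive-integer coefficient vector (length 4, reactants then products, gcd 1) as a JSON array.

A: 4·3 = 12 | 6·0+5·0+4·3 = 12
D: 4·6 = 24 | 6·0+5·4+4·1 = 24
L: 4·5 = 20 | 6·2+5·0+4·2 = 20
gcd(4,6,5,4) = 1

Coefficients: [4, 6, 5, 4]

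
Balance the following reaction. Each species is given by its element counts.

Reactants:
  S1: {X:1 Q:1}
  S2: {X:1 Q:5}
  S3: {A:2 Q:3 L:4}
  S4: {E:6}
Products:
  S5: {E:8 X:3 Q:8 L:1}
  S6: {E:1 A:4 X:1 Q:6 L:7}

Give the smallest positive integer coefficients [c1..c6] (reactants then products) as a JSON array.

Coefficients: [6, 2, 4, 3, 2, 2]

E: 6·0+2·0+4·0+3·6 = 18 | 2·8+2·1 = 18
A: 6·0+2·0+4·2+3·0 = 8 | 2·0+2·4 = 8
X: 6·1+2·1+4·0+3·0 = 8 | 2·3+2·1 = 8
Q: 6·1+2·5+4·3+3·0 = 28 | 2·8+2·6 = 28
L: 6·0+2·0+4·4+3·0 = 16 | 2·1+2·7 = 16
gcd(6,2,4,3,2,2) = 1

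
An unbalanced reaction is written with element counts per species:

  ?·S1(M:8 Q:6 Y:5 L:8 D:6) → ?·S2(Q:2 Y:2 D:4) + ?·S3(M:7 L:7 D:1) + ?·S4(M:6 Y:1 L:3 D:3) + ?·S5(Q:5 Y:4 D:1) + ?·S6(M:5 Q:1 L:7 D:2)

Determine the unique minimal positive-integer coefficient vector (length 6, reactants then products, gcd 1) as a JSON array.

Coefficients: [6, 4, 3, 2, 5, 3]

M: 6·8 = 48 | 4·0+3·7+2·6+5·0+3·5 = 48
Q: 6·6 = 36 | 4·2+3·0+2·0+5·5+3·1 = 36
Y: 6·5 = 30 | 4·2+3·0+2·1+5·4+3·0 = 30
L: 6·8 = 48 | 4·0+3·7+2·3+5·0+3·7 = 48
D: 6·6 = 36 | 4·4+3·1+2·3+5·1+3·2 = 36
gcd(6,4,3,2,5,3) = 1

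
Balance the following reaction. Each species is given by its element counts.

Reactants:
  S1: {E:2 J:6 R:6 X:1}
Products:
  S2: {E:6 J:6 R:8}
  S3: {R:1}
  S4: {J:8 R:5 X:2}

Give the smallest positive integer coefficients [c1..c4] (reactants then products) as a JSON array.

Coefficients: [6, 2, 5, 3]

E: 6·2 = 12 | 2·6+5·0+3·0 = 12
J: 6·6 = 36 | 2·6+5·0+3·8 = 36
R: 6·6 = 36 | 2·8+5·1+3·5 = 36
X: 6·1 = 6 | 2·0+5·0+3·2 = 6
gcd(6,2,5,3) = 1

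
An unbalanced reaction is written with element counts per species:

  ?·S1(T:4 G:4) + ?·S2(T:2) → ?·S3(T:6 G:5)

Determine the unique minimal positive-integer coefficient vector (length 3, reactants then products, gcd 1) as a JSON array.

Coefficients: [5, 2, 4]

T: 5·4+2·2 = 24 | 4·6 = 24
G: 5·4+2·0 = 20 | 4·5 = 20
gcd(5,2,4) = 1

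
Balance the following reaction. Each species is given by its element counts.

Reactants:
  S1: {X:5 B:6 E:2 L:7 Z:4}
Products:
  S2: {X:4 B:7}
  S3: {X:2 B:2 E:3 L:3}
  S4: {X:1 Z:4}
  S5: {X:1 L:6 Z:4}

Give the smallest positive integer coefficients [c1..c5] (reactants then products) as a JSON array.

X: 6·5 = 30 | 4·4+4·2+1·1+5·1 = 30
B: 6·6 = 36 | 4·7+4·2+1·0+5·0 = 36
E: 6·2 = 12 | 4·0+4·3+1·0+5·0 = 12
L: 6·7 = 42 | 4·0+4·3+1·0+5·6 = 42
Z: 6·4 = 24 | 4·0+4·0+1·4+5·4 = 24
gcd(6,4,4,1,5) = 1

Coefficients: [6, 4, 4, 1, 5]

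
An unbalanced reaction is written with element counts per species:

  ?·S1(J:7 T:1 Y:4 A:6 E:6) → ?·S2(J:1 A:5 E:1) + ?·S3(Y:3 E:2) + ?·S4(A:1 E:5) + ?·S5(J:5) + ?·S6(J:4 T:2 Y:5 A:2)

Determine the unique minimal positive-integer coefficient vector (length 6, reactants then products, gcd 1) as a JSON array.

J: 6·7 = 42 | 5·1+3·0+5·0+5·5+3·4 = 42
T: 6·1 = 6 | 5·0+3·0+5·0+5·0+3·2 = 6
Y: 6·4 = 24 | 5·0+3·3+5·0+5·0+3·5 = 24
A: 6·6 = 36 | 5·5+3·0+5·1+5·0+3·2 = 36
E: 6·6 = 36 | 5·1+3·2+5·5+5·0+3·0 = 36
gcd(6,5,3,5,5,3) = 1

Coefficients: [6, 5, 3, 5, 5, 3]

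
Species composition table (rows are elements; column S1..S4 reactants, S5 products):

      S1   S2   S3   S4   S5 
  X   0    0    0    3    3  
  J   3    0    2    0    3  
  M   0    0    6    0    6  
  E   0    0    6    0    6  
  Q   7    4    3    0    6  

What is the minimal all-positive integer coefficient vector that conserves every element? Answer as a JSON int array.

Coefficients: [2, 1, 6, 6, 6]

X: 2·0+1·0+6·0+6·3 = 18 | 6·3 = 18
J: 2·3+1·0+6·2+6·0 = 18 | 6·3 = 18
M: 2·0+1·0+6·6+6·0 = 36 | 6·6 = 36
E: 2·0+1·0+6·6+6·0 = 36 | 6·6 = 36
Q: 2·7+1·4+6·3+6·0 = 36 | 6·6 = 36
gcd(2,1,6,6,6) = 1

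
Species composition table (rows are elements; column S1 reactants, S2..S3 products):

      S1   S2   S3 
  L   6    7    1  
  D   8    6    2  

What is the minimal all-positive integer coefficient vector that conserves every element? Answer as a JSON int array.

Coefficients: [2, 1, 5]

L: 2·6 = 12 | 1·7+5·1 = 12
D: 2·8 = 16 | 1·6+5·2 = 16
gcd(2,1,5) = 1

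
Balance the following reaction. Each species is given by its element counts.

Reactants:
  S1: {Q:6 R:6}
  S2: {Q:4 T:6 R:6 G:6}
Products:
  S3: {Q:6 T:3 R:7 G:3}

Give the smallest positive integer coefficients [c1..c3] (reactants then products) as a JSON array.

Coefficients: [4, 3, 6]

Q: 4·6+3·4 = 36 | 6·6 = 36
T: 4·0+3·6 = 18 | 6·3 = 18
R: 4·6+3·6 = 42 | 6·7 = 42
G: 4·0+3·6 = 18 | 6·3 = 18
gcd(4,3,6) = 1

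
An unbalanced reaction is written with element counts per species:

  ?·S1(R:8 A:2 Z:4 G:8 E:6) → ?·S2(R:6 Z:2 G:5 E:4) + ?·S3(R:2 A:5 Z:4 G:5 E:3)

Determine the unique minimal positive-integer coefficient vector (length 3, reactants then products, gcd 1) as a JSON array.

R: 5·8 = 40 | 6·6+2·2 = 40
A: 5·2 = 10 | 6·0+2·5 = 10
Z: 5·4 = 20 | 6·2+2·4 = 20
G: 5·8 = 40 | 6·5+2·5 = 40
E: 5·6 = 30 | 6·4+2·3 = 30
gcd(5,6,2) = 1

Coefficients: [5, 6, 2]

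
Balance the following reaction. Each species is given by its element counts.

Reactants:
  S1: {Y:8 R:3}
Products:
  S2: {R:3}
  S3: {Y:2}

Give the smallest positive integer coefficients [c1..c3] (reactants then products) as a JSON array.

Coefficients: [1, 1, 4]

Y: 1·8 = 8 | 1·0+4·2 = 8
R: 1·3 = 3 | 1·3+4·0 = 3
gcd(1,1,4) = 1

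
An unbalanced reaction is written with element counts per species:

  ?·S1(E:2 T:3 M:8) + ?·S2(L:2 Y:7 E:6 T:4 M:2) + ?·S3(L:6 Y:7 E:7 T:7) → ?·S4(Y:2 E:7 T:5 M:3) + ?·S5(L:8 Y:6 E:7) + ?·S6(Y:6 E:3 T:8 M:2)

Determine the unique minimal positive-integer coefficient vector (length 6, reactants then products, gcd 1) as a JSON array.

Coefficients: [1, 5, 5, 2, 5, 6]

L: 1·0+5·2+5·6 = 40 | 2·0+5·8+6·0 = 40
Y: 1·0+5·7+5·7 = 70 | 2·2+5·6+6·6 = 70
E: 1·2+5·6+5·7 = 67 | 2·7+5·7+6·3 = 67
T: 1·3+5·4+5·7 = 58 | 2·5+5·0+6·8 = 58
M: 1·8+5·2+5·0 = 18 | 2·3+5·0+6·2 = 18
gcd(1,5,5,2,5,6) = 1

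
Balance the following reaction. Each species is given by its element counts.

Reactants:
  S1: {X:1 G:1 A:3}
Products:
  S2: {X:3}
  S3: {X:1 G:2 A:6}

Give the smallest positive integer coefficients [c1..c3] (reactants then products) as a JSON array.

X: 6·1 = 6 | 1·3+3·1 = 6
G: 6·1 = 6 | 1·0+3·2 = 6
A: 6·3 = 18 | 1·0+3·6 = 18
gcd(6,1,3) = 1

Coefficients: [6, 1, 3]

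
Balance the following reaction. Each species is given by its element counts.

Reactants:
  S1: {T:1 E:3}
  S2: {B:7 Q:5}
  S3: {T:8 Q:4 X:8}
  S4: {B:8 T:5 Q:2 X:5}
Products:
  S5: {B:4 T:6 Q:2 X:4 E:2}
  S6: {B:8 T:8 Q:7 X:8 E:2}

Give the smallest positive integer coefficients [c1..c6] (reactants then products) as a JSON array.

B: 6·0+4·7+5·0+4·8 = 60 | 3·4+6·8 = 60
T: 6·1+4·0+5·8+4·5 = 66 | 3·6+6·8 = 66
Q: 6·0+4·5+5·4+4·2 = 48 | 3·2+6·7 = 48
X: 6·0+4·0+5·8+4·5 = 60 | 3·4+6·8 = 60
E: 6·3+4·0+5·0+4·0 = 18 | 3·2+6·2 = 18
gcd(6,4,5,4,3,6) = 1

Coefficients: [6, 4, 5, 4, 3, 6]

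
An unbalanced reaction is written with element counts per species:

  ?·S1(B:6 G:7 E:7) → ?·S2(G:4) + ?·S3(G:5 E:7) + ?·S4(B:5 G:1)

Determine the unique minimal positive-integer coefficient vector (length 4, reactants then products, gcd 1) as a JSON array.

Coefficients: [5, 1, 5, 6]

B: 5·6 = 30 | 1·0+5·0+6·5 = 30
G: 5·7 = 35 | 1·4+5·5+6·1 = 35
E: 5·7 = 35 | 1·0+5·7+6·0 = 35
gcd(5,1,5,6) = 1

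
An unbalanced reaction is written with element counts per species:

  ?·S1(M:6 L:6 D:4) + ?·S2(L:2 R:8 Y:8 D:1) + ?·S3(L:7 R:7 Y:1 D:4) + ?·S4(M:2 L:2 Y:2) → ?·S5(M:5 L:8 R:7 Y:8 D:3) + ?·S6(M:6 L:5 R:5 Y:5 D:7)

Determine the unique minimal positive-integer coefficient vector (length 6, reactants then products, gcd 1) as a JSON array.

M: 4·6+5·0+1·0+6·2 = 36 | 6·5+1·6 = 36
L: 4·6+5·2+1·7+6·2 = 53 | 6·8+1·5 = 53
R: 4·0+5·8+1·7+6·0 = 47 | 6·7+1·5 = 47
Y: 4·0+5·8+1·1+6·2 = 53 | 6·8+1·5 = 53
D: 4·4+5·1+1·4+6·0 = 25 | 6·3+1·7 = 25
gcd(4,5,1,6,6,1) = 1

Coefficients: [4, 5, 1, 6, 6, 1]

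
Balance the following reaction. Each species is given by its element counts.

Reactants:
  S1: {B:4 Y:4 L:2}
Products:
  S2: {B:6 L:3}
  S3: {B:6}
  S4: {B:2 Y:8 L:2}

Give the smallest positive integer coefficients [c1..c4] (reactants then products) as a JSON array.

B: 6·4 = 24 | 2·6+1·6+3·2 = 24
Y: 6·4 = 24 | 2·0+1·0+3·8 = 24
L: 6·2 = 12 | 2·3+1·0+3·2 = 12
gcd(6,2,1,3) = 1

Coefficients: [6, 2, 1, 3]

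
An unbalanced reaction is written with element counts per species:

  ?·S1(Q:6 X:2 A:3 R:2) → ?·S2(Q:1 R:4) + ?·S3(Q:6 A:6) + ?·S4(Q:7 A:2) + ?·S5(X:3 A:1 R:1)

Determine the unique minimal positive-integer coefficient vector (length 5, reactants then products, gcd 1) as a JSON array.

Coefficients: [6, 2, 1, 4, 4]

Q: 6·6 = 36 | 2·1+1·6+4·7+4·0 = 36
X: 6·2 = 12 | 2·0+1·0+4·0+4·3 = 12
A: 6·3 = 18 | 2·0+1·6+4·2+4·1 = 18
R: 6·2 = 12 | 2·4+1·0+4·0+4·1 = 12
gcd(6,2,1,4,4) = 1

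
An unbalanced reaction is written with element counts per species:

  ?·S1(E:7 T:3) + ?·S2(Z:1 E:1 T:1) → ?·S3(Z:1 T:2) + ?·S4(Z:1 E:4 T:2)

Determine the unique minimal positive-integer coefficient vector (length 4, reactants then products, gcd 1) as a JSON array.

Coefficients: [2, 6, 1, 5]

Z: 2·0+6·1 = 6 | 1·1+5·1 = 6
E: 2·7+6·1 = 20 | 1·0+5·4 = 20
T: 2·3+6·1 = 12 | 1·2+5·2 = 12
gcd(2,6,1,5) = 1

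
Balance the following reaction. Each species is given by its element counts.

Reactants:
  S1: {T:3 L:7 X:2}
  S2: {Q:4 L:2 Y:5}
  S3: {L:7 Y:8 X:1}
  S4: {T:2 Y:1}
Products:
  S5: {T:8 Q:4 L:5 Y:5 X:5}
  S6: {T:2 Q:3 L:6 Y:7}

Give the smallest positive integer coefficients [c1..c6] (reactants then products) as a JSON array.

T: 2·3+4·0+1·0+5·2 = 16 | 1·8+4·2 = 16
Q: 2·0+4·4+1·0+5·0 = 16 | 1·4+4·3 = 16
L: 2·7+4·2+1·7+5·0 = 29 | 1·5+4·6 = 29
Y: 2·0+4·5+1·8+5·1 = 33 | 1·5+4·7 = 33
X: 2·2+4·0+1·1+5·0 = 5 | 1·5+4·0 = 5
gcd(2,4,1,5,1,4) = 1

Coefficients: [2, 4, 1, 5, 1, 4]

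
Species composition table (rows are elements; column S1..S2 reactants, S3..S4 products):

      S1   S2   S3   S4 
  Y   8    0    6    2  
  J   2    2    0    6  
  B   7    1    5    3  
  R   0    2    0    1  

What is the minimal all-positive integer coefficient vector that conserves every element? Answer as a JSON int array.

Coefficients: [5, 1, 6, 2]

Y: 5·8+1·0 = 40 | 6·6+2·2 = 40
J: 5·2+1·2 = 12 | 6·0+2·6 = 12
B: 5·7+1·1 = 36 | 6·5+2·3 = 36
R: 5·0+1·2 = 2 | 6·0+2·1 = 2
gcd(5,1,6,2) = 1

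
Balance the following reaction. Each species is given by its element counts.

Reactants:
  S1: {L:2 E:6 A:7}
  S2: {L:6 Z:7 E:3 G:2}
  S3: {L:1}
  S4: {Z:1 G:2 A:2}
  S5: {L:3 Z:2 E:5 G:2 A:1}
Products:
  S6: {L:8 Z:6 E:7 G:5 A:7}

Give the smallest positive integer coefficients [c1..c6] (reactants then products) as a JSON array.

L: 1·2+1·6+5·1+3·0+1·3 = 16 | 2·8 = 16
Z: 1·0+1·7+5·0+3·1+1·2 = 12 | 2·6 = 12
E: 1·6+1·3+5·0+3·0+1·5 = 14 | 2·7 = 14
G: 1·0+1·2+5·0+3·2+1·2 = 10 | 2·5 = 10
A: 1·7+1·0+5·0+3·2+1·1 = 14 | 2·7 = 14
gcd(1,1,5,3,1,2) = 1

Coefficients: [1, 1, 5, 3, 1, 2]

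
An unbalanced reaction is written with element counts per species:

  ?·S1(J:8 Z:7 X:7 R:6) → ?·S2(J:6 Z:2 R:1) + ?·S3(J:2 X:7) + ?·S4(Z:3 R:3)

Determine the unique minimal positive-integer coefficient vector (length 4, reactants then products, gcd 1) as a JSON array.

Coefficients: [3, 3, 3, 5]

J: 3·8 = 24 | 3·6+3·2+5·0 = 24
Z: 3·7 = 21 | 3·2+3·0+5·3 = 21
X: 3·7 = 21 | 3·0+3·7+5·0 = 21
R: 3·6 = 18 | 3·1+3·0+5·3 = 18
gcd(3,3,3,5) = 1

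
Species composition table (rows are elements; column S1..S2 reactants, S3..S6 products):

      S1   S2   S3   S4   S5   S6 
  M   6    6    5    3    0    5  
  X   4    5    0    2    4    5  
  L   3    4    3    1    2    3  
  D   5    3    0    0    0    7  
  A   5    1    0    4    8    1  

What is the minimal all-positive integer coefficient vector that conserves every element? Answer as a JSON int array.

M: 6·6+4·6 = 60 | 3·5+5·3+1·0+6·5 = 60
X: 6·4+4·5 = 44 | 3·0+5·2+1·4+6·5 = 44
L: 6·3+4·4 = 34 | 3·3+5·1+1·2+6·3 = 34
D: 6·5+4·3 = 42 | 3·0+5·0+1·0+6·7 = 42
A: 6·5+4·1 = 34 | 3·0+5·4+1·8+6·1 = 34
gcd(6,4,3,5,1,6) = 1

Coefficients: [6, 4, 3, 5, 1, 6]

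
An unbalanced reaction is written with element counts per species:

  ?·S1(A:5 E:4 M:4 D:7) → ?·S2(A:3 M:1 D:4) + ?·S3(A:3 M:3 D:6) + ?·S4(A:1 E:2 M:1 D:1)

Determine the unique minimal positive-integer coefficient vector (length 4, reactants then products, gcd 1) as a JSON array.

A: 2·5 = 10 | 1·3+1·3+4·1 = 10
E: 2·4 = 8 | 1·0+1·0+4·2 = 8
M: 2·4 = 8 | 1·1+1·3+4·1 = 8
D: 2·7 = 14 | 1·4+1·6+4·1 = 14
gcd(2,1,1,4) = 1

Coefficients: [2, 1, 1, 4]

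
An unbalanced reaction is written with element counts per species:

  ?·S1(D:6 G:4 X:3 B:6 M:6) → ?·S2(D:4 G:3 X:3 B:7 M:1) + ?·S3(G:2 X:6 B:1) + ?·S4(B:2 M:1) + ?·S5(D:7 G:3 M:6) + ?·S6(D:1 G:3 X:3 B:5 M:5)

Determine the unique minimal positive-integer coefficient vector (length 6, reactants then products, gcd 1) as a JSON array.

D: 5·6 = 30 | 2·4+1·0+5·0+3·7+1·1 = 30
G: 5·4 = 20 | 2·3+1·2+5·0+3·3+1·3 = 20
X: 5·3 = 15 | 2·3+1·6+5·0+3·0+1·3 = 15
B: 5·6 = 30 | 2·7+1·1+5·2+3·0+1·5 = 30
M: 5·6 = 30 | 2·1+1·0+5·1+3·6+1·5 = 30
gcd(5,2,1,5,3,1) = 1

Coefficients: [5, 2, 1, 5, 3, 1]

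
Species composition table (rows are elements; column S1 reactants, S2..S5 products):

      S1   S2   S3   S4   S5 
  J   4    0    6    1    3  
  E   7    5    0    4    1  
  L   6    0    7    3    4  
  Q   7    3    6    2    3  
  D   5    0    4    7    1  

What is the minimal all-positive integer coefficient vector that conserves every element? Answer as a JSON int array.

Coefficients: [6, 5, 1, 3, 5]

J: 6·4 = 24 | 5·0+1·6+3·1+5·3 = 24
E: 6·7 = 42 | 5·5+1·0+3·4+5·1 = 42
L: 6·6 = 36 | 5·0+1·7+3·3+5·4 = 36
Q: 6·7 = 42 | 5·3+1·6+3·2+5·3 = 42
D: 6·5 = 30 | 5·0+1·4+3·7+5·1 = 30
gcd(6,5,1,3,5) = 1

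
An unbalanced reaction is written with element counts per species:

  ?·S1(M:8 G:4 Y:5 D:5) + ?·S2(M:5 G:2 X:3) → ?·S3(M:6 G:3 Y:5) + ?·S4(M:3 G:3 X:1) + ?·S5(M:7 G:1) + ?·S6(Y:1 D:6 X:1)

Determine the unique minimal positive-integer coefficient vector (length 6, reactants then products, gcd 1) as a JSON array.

Coefficients: [6, 3, 5, 4, 3, 5]

M: 6·8+3·5 = 63 | 5·6+4·3+3·7+5·0 = 63
G: 6·4+3·2 = 30 | 5·3+4·3+3·1+5·0 = 30
Y: 6·5+3·0 = 30 | 5·5+4·0+3·0+5·1 = 30
D: 6·5+3·0 = 30 | 5·0+4·0+3·0+5·6 = 30
X: 6·0+3·3 = 9 | 5·0+4·1+3·0+5·1 = 9
gcd(6,3,5,4,3,5) = 1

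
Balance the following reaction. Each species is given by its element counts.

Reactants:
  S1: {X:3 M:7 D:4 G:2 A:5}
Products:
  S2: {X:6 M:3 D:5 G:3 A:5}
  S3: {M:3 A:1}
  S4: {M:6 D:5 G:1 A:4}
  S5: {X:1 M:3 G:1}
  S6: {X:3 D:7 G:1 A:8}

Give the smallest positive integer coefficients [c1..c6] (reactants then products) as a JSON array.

Coefficients: [6, 1, 5, 1, 6, 2]

X: 6·3 = 18 | 1·6+5·0+1·0+6·1+2·3 = 18
M: 6·7 = 42 | 1·3+5·3+1·6+6·3+2·0 = 42
D: 6·4 = 24 | 1·5+5·0+1·5+6·0+2·7 = 24
G: 6·2 = 12 | 1·3+5·0+1·1+6·1+2·1 = 12
A: 6·5 = 30 | 1·5+5·1+1·4+6·0+2·8 = 30
gcd(6,1,5,1,6,2) = 1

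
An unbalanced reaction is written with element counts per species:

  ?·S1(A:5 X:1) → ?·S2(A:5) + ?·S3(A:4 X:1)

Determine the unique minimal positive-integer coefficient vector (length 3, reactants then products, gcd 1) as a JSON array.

Coefficients: [5, 1, 5]

A: 5·5 = 25 | 1·5+5·4 = 25
X: 5·1 = 5 | 1·0+5·1 = 5
gcd(5,1,5) = 1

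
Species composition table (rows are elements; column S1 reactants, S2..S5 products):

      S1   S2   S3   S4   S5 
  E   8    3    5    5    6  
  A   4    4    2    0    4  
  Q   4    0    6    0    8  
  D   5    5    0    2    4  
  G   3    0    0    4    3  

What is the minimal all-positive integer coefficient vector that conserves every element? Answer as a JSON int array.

Coefficients: [5, 3, 2, 3, 1]

E: 5·8 = 40 | 3·3+2·5+3·5+1·6 = 40
A: 5·4 = 20 | 3·4+2·2+3·0+1·4 = 20
Q: 5·4 = 20 | 3·0+2·6+3·0+1·8 = 20
D: 5·5 = 25 | 3·5+2·0+3·2+1·4 = 25
G: 5·3 = 15 | 3·0+2·0+3·4+1·3 = 15
gcd(5,3,2,3,1) = 1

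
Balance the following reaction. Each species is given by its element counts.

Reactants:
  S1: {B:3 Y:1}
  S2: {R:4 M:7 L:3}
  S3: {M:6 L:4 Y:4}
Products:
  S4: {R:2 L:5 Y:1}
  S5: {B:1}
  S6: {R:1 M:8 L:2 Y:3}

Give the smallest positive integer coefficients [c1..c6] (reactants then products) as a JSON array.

Coefficients: [2, 2, 3, 2, 6, 4]

B: 2·3+2·0+3·0 = 6 | 2·0+6·1+4·0 = 6
R: 2·0+2·4+3·0 = 8 | 2·2+6·0+4·1 = 8
M: 2·0+2·7+3·6 = 32 | 2·0+6·0+4·8 = 32
L: 2·0+2·3+3·4 = 18 | 2·5+6·0+4·2 = 18
Y: 2·1+2·0+3·4 = 14 | 2·1+6·0+4·3 = 14
gcd(2,2,3,2,6,4) = 1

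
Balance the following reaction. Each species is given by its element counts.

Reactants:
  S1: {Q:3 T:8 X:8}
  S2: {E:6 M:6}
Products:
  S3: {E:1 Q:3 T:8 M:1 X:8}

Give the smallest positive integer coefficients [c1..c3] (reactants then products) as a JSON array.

Coefficients: [6, 1, 6]

E: 6·0+1·6 = 6 | 6·1 = 6
Q: 6·3+1·0 = 18 | 6·3 = 18
T: 6·8+1·0 = 48 | 6·8 = 48
M: 6·0+1·6 = 6 | 6·1 = 6
X: 6·8+1·0 = 48 | 6·8 = 48
gcd(6,1,6) = 1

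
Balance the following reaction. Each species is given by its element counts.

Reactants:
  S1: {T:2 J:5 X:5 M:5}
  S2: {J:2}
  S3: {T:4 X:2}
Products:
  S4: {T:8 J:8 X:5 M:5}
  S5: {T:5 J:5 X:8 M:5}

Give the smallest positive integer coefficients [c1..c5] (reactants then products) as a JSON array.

Coefficients: [6, 3, 6, 2, 4]

T: 6·2+3·0+6·4 = 36 | 2·8+4·5 = 36
J: 6·5+3·2+6·0 = 36 | 2·8+4·5 = 36
X: 6·5+3·0+6·2 = 42 | 2·5+4·8 = 42
M: 6·5+3·0+6·0 = 30 | 2·5+4·5 = 30
gcd(6,3,6,2,4) = 1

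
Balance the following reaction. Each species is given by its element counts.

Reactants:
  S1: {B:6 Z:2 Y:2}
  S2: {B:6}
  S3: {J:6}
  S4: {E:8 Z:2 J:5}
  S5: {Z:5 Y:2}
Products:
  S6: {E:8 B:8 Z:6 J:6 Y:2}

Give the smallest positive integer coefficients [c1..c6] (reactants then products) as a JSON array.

Coefficients: [2, 6, 1, 6, 4, 6]

E: 2·0+6·0+1·0+6·8+4·0 = 48 | 6·8 = 48
B: 2·6+6·6+1·0+6·0+4·0 = 48 | 6·8 = 48
Z: 2·2+6·0+1·0+6·2+4·5 = 36 | 6·6 = 36
J: 2·0+6·0+1·6+6·5+4·0 = 36 | 6·6 = 36
Y: 2·2+6·0+1·0+6·0+4·2 = 12 | 6·2 = 12
gcd(2,6,1,6,4,6) = 1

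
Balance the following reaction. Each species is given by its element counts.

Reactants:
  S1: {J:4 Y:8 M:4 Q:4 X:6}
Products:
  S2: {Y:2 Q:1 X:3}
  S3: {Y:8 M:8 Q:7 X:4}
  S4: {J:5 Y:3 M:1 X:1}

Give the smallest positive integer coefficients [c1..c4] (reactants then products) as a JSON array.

J: 5·4 = 20 | 6·0+2·0+4·5 = 20
Y: 5·8 = 40 | 6·2+2·8+4·3 = 40
M: 5·4 = 20 | 6·0+2·8+4·1 = 20
Q: 5·4 = 20 | 6·1+2·7+4·0 = 20
X: 5·6 = 30 | 6·3+2·4+4·1 = 30
gcd(5,6,2,4) = 1

Coefficients: [5, 6, 2, 4]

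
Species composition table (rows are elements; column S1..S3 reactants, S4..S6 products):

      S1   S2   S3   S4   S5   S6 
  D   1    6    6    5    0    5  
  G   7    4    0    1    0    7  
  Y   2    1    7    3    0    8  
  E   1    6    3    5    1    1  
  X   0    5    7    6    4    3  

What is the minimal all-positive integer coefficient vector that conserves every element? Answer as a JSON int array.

D: 4·1+1·6+5·6 = 40 | 4·5+1·0+4·5 = 40
G: 4·7+1·4+5·0 = 32 | 4·1+1·0+4·7 = 32
Y: 4·2+1·1+5·7 = 44 | 4·3+1·0+4·8 = 44
E: 4·1+1·6+5·3 = 25 | 4·5+1·1+4·1 = 25
X: 4·0+1·5+5·7 = 40 | 4·6+1·4+4·3 = 40
gcd(4,1,5,4,1,4) = 1

Coefficients: [4, 1, 5, 4, 1, 4]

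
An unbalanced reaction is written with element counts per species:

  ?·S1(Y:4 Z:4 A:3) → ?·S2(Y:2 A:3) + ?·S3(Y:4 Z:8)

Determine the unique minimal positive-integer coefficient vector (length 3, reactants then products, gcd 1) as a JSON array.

Coefficients: [2, 2, 1]

Y: 2·4 = 8 | 2·2+1·4 = 8
Z: 2·4 = 8 | 2·0+1·8 = 8
A: 2·3 = 6 | 2·3+1·0 = 6
gcd(2,2,1) = 1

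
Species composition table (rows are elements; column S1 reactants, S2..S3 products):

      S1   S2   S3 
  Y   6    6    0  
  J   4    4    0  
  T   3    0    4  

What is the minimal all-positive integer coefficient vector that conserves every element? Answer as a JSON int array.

Y: 4·6 = 24 | 4·6+3·0 = 24
J: 4·4 = 16 | 4·4+3·0 = 16
T: 4·3 = 12 | 4·0+3·4 = 12
gcd(4,4,3) = 1

Coefficients: [4, 4, 3]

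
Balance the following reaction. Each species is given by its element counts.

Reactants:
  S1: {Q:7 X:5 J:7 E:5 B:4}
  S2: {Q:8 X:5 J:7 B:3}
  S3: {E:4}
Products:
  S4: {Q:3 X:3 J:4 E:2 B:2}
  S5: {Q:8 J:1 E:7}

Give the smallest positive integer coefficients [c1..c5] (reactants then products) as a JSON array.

Q: 1·7+2·8+3·0 = 23 | 5·3+1·8 = 23
X: 1·5+2·5+3·0 = 15 | 5·3+1·0 = 15
J: 1·7+2·7+3·0 = 21 | 5·4+1·1 = 21
E: 1·5+2·0+3·4 = 17 | 5·2+1·7 = 17
B: 1·4+2·3+3·0 = 10 | 5·2+1·0 = 10
gcd(1,2,3,5,1) = 1

Coefficients: [1, 2, 3, 5, 1]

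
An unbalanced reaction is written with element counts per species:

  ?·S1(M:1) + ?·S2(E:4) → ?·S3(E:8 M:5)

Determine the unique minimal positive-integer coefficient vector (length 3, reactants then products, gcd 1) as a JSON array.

E: 5·0+2·4 = 8 | 1·8 = 8
M: 5·1+2·0 = 5 | 1·5 = 5
gcd(5,2,1) = 1

Coefficients: [5, 2, 1]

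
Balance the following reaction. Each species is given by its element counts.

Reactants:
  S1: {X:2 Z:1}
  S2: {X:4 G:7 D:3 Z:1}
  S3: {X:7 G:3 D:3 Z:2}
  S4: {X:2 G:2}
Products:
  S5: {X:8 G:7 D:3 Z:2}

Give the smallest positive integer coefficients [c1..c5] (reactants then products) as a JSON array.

X: 3·2+3·4+2·7+4·2 = 40 | 5·8 = 40
G: 3·0+3·7+2·3+4·2 = 35 | 5·7 = 35
D: 3·0+3·3+2·3+4·0 = 15 | 5·3 = 15
Z: 3·1+3·1+2·2+4·0 = 10 | 5·2 = 10
gcd(3,3,2,4,5) = 1

Coefficients: [3, 3, 2, 4, 5]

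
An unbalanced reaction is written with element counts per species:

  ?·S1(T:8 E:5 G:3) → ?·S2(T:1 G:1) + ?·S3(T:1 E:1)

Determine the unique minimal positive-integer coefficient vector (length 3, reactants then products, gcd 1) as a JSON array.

Coefficients: [1, 3, 5]

T: 1·8 = 8 | 3·1+5·1 = 8
E: 1·5 = 5 | 3·0+5·1 = 5
G: 1·3 = 3 | 3·1+5·0 = 3
gcd(1,3,5) = 1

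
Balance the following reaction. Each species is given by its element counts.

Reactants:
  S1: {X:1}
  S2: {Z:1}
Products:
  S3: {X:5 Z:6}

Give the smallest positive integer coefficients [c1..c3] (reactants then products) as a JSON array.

Coefficients: [5, 6, 1]

X: 5·1+6·0 = 5 | 1·5 = 5
Z: 5·0+6·1 = 6 | 1·6 = 6
gcd(5,6,1) = 1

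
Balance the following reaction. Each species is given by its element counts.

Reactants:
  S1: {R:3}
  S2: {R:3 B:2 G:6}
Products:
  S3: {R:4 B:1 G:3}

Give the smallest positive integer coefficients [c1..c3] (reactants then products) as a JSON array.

R: 5·3+3·3 = 24 | 6·4 = 24
B: 5·0+3·2 = 6 | 6·1 = 6
G: 5·0+3·6 = 18 | 6·3 = 18
gcd(5,3,6) = 1

Coefficients: [5, 3, 6]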